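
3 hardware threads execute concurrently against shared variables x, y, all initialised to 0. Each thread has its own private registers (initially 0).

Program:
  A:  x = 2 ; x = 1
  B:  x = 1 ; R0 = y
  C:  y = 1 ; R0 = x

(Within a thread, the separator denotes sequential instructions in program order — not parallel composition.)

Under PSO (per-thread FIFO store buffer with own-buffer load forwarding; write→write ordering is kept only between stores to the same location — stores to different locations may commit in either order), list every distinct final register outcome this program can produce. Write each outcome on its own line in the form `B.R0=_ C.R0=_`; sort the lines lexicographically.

B.R0=0 C.R0=0
B.R0=0 C.R0=1
B.R0=0 C.R0=2
B.R0=1 C.R0=0
B.R0=1 C.R0=1
B.R0=1 C.R0=2

outcome vector order: (B.R0,C.R0)
|PSO outcomes| = 6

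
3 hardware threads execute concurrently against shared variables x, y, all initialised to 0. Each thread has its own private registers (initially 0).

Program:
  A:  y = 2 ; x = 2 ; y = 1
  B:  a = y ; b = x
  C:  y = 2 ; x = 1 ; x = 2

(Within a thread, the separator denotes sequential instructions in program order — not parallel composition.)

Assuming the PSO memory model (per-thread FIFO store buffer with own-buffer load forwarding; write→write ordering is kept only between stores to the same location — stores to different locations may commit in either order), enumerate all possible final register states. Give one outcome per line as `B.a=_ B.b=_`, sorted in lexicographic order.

outcome vector order: (B.a,B.b)
|PSO outcomes| = 9

B.a=0 B.b=0
B.a=0 B.b=1
B.a=0 B.b=2
B.a=1 B.b=0
B.a=1 B.b=1
B.a=1 B.b=2
B.a=2 B.b=0
B.a=2 B.b=1
B.a=2 B.b=2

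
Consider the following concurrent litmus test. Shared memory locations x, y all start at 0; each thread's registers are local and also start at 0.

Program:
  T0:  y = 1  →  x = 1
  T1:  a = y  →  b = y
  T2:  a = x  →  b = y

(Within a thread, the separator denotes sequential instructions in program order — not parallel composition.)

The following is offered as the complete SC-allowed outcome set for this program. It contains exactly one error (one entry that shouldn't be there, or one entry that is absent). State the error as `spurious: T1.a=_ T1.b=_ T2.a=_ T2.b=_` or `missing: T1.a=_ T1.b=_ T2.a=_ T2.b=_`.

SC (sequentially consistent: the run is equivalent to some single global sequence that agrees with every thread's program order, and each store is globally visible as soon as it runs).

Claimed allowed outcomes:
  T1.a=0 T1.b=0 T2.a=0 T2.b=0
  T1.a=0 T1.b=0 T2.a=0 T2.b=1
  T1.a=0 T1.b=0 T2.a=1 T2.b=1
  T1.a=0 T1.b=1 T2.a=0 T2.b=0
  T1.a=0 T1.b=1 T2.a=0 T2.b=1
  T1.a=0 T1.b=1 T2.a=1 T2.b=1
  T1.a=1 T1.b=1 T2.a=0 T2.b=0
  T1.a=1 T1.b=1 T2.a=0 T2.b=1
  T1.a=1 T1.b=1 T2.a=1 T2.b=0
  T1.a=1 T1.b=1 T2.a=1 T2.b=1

spurious: T1.a=1 T1.b=1 T2.a=1 T2.b=0

outcome vector order: (T1.a,T1.b,T2.a,T2.b)
[SC] allowed = {<0 0 0 0> <0 0 0 1> <0 0 1 1> <0 1 0 0> <0 1 0 1> <0 1 1 1> <1 1 0 0> <1 1 0 1> <1 1 1 1>}
claimed∖SC = {<1 1 1 0>}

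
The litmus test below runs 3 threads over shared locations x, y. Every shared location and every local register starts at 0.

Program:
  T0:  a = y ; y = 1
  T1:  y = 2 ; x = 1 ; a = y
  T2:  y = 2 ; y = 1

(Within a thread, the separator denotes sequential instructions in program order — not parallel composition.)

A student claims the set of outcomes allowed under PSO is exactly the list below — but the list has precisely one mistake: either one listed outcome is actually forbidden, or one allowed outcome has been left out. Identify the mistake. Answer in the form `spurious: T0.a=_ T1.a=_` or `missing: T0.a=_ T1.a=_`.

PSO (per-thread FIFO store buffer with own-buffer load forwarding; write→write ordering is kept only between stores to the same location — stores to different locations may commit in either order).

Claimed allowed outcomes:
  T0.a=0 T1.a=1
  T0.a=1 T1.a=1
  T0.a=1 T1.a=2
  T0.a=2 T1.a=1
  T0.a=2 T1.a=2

outcome vector order: (T0.a,T1.a)
PSO: 6 outcomes — {<0 1> <0 2> <1 1> <1 2> <2 1> <2 2>}
PSO∖claimed = {<0 2>}

missing: T0.a=0 T1.a=2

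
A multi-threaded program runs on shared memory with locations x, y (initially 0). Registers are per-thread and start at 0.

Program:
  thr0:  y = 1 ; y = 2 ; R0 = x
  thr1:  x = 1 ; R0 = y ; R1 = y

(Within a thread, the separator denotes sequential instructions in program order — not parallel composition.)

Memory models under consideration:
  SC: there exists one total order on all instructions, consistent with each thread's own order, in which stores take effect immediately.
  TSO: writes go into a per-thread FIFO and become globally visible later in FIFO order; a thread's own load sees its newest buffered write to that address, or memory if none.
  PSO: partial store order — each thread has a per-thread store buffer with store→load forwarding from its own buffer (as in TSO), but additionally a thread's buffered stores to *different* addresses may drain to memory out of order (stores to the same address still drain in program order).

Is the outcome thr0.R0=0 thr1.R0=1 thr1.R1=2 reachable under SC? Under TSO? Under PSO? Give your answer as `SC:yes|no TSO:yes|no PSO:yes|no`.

outcome vector order: (thr0.R0,thr1.R0,thr1.R1)
[SC] allowed = {0/2/2, 1/0/0, 1/0/1, 1/0/2, 1/1/1, 1/1/2, 1/2/2}
[TSO] allowed = {0/0/0, 0/0/1, 0/0/2, 0/1/1, 0/1/2, 0/2/2, 1/0/0, 1/0/1, 1/0/2, 1/1/1, 1/1/2, 1/2/2}
[PSO] allowed = {0/0/0, 0/0/1, 0/0/2, 0/1/1, 0/1/2, 0/2/2, 1/0/0, 1/0/1, 1/0/2, 1/1/1, 1/1/2, 1/2/2}
target 0/1/2 ∈ {TSO,PSO}

SC:no TSO:yes PSO:yes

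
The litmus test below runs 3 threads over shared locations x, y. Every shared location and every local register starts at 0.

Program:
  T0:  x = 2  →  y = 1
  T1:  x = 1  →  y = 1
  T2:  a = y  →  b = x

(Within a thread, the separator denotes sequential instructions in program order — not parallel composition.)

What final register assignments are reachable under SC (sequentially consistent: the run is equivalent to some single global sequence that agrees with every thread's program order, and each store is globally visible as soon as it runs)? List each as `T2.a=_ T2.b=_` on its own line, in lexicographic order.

T2.a=0 T2.b=0
T2.a=0 T2.b=1
T2.a=0 T2.b=2
T2.a=1 T2.b=1
T2.a=1 T2.b=2

outcome vector order: (T2.a,T2.b)
|SC outcomes| = 5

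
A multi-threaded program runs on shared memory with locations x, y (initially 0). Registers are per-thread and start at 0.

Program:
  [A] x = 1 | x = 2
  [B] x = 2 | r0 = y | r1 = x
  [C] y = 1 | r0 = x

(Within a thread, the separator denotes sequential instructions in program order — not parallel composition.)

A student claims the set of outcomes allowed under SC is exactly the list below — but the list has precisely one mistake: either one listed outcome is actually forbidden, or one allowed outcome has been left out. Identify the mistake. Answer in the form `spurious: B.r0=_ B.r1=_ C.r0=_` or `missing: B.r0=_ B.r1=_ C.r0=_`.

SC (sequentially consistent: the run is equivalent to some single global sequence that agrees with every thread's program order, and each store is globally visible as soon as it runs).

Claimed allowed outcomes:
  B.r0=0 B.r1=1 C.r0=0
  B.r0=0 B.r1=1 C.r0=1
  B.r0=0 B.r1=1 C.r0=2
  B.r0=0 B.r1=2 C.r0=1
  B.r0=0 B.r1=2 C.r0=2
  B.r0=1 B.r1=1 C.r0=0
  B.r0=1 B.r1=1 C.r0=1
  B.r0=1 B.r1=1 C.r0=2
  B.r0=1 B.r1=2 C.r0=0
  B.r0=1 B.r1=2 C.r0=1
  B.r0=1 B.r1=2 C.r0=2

spurious: B.r0=0 B.r1=1 C.r0=0

outcome vector order: (B.r0,B.r1,C.r0)
SC: 10 outcomes — {011 012 021 022 110 111 112 120 121 122}
claimed∖SC = {010}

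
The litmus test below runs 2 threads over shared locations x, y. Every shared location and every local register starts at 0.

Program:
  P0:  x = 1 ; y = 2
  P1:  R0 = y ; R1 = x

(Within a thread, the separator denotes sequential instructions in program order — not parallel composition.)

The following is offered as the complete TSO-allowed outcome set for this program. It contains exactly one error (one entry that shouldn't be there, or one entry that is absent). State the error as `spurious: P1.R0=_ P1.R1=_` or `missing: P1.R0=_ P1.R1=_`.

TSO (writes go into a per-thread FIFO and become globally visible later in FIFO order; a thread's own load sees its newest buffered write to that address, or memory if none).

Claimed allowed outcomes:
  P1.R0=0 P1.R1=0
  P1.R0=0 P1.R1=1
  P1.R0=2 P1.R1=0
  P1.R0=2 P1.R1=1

spurious: P1.R0=2 P1.R1=0

outcome vector order: (P1.R0,P1.R1)
under TSO → 0/0 0/1 2/1
claimed∖TSO = {2/0}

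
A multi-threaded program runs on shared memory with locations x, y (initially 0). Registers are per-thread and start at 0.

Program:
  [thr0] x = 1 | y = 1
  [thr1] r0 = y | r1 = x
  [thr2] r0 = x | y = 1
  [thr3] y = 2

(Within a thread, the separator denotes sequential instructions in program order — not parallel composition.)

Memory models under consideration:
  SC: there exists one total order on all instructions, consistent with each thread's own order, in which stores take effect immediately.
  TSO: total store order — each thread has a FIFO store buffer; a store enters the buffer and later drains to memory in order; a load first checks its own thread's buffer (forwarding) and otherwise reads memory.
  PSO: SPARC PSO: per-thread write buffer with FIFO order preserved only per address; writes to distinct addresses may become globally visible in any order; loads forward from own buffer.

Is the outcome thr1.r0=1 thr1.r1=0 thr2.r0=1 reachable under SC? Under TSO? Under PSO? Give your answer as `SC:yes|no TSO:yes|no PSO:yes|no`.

SC:no TSO:no PSO:yes

outcome vector order: (thr1.r0,thr1.r1,thr2.r0)
[SC] allowed = {<0 0 0>; <0 0 1>; <0 1 0>; <0 1 1>; <1 0 0>; <1 1 0>; <1 1 1>; <2 0 0>; <2 0 1>; <2 1 0>; <2 1 1>}
[TSO] allowed = {<0 0 0>; <0 0 1>; <0 1 0>; <0 1 1>; <1 0 0>; <1 1 0>; <1 1 1>; <2 0 0>; <2 0 1>; <2 1 0>; <2 1 1>}
[PSO] allowed = {<0 0 0>; <0 0 1>; <0 1 0>; <0 1 1>; <1 0 0>; <1 0 1>; <1 1 0>; <1 1 1>; <2 0 0>; <2 0 1>; <2 1 0>; <2 1 1>}
target <1 0 1> ∈ {PSO}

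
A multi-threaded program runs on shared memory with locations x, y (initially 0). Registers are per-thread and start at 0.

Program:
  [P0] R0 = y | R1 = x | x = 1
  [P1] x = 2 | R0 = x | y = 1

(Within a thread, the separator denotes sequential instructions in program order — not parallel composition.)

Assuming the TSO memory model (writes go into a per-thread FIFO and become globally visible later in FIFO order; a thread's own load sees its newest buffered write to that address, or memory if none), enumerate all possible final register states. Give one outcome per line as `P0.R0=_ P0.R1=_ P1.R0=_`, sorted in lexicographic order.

outcome vector order: (P0.R0,P0.R1,P1.R0)
|TSO outcomes| = 5

P0.R0=0 P0.R1=0 P1.R0=1
P0.R0=0 P0.R1=0 P1.R0=2
P0.R0=0 P0.R1=2 P1.R0=1
P0.R0=0 P0.R1=2 P1.R0=2
P0.R0=1 P0.R1=2 P1.R0=2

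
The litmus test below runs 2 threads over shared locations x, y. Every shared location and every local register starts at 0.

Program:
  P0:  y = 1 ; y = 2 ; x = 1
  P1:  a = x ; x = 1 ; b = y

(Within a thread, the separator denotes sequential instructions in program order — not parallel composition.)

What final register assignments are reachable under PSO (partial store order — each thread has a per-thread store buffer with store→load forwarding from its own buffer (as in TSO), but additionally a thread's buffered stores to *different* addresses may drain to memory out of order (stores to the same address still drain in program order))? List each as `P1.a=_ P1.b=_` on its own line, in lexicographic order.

outcome vector order: (P1.a,P1.b)
|PSO outcomes| = 6

P1.a=0 P1.b=0
P1.a=0 P1.b=1
P1.a=0 P1.b=2
P1.a=1 P1.b=0
P1.a=1 P1.b=1
P1.a=1 P1.b=2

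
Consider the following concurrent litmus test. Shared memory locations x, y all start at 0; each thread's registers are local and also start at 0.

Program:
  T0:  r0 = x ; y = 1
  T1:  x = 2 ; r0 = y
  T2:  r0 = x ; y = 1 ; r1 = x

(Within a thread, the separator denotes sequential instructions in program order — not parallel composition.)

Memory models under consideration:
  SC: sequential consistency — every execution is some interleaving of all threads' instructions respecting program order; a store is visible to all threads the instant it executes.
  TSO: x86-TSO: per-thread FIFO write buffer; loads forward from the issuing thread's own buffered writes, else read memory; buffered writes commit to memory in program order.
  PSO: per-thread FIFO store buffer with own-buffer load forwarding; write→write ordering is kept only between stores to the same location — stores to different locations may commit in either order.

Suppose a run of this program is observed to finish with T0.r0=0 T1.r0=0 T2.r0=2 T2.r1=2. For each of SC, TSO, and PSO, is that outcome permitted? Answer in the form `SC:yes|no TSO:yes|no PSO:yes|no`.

SC:yes TSO:yes PSO:yes

outcome vector order: (T0.r0,T1.r0,T2.r0,T2.r1)
[SC] allowed = {<0 0 0 2>, <0 0 2 2>, <0 1 0 0>, <0 1 0 2>, <0 1 2 2>, <2 0 0 2>, <2 0 2 2>, <2 1 0 0>, <2 1 0 2>, <2 1 2 2>}
[TSO] allowed = {<0 0 0 0>, <0 0 0 2>, <0 0 2 2>, <0 1 0 0>, <0 1 0 2>, <0 1 2 2>, <2 0 0 0>, <2 0 0 2>, <2 0 2 2>, <2 1 0 0>, <2 1 0 2>, <2 1 2 2>}
[PSO] allowed = {<0 0 0 0>, <0 0 0 2>, <0 0 2 2>, <0 1 0 0>, <0 1 0 2>, <0 1 2 2>, <2 0 0 0>, <2 0 0 2>, <2 0 2 2>, <2 1 0 0>, <2 1 0 2>, <2 1 2 2>}
target <0 0 2 2> ∈ {SC,TSO,PSO}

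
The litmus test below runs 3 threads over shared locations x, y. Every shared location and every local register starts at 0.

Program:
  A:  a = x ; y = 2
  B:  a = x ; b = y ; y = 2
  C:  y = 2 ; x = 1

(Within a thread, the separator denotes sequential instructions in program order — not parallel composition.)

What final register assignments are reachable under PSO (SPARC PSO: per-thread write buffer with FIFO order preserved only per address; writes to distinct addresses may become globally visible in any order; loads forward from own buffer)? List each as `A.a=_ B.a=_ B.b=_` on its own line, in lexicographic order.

A.a=0 B.a=0 B.b=0
A.a=0 B.a=0 B.b=2
A.a=0 B.a=1 B.b=0
A.a=0 B.a=1 B.b=2
A.a=1 B.a=0 B.b=0
A.a=1 B.a=0 B.b=2
A.a=1 B.a=1 B.b=0
A.a=1 B.a=1 B.b=2

outcome vector order: (A.a,B.a,B.b)
|PSO outcomes| = 8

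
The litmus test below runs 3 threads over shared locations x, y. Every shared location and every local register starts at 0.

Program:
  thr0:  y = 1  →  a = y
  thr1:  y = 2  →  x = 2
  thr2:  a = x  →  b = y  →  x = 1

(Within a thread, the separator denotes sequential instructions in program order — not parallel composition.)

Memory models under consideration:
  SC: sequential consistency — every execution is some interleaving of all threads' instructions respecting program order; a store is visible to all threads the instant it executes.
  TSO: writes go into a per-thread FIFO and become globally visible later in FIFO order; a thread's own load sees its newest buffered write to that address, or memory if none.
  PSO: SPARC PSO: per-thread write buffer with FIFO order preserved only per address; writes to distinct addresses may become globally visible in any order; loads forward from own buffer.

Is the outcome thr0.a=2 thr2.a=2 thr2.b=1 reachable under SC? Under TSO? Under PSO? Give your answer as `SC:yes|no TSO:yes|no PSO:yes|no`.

SC:no TSO:no PSO:yes

outcome vector order: (thr0.a,thr2.a,thr2.b)
under SC → (1,0,0); (1,0,1); (1,0,2); (1,2,1); (1,2,2); (2,0,0); (2,0,1); (2,0,2); (2,2,2)
under TSO → (1,0,0); (1,0,1); (1,0,2); (1,2,1); (1,2,2); (2,0,0); (2,0,1); (2,0,2); (2,2,2)
under PSO → (1,0,0); (1,0,1); (1,0,2); (1,2,0); (1,2,1); (1,2,2); (2,0,0); (2,0,1); (2,0,2); (2,2,0); (2,2,1); (2,2,2)
target (2,2,1) ∈ {PSO}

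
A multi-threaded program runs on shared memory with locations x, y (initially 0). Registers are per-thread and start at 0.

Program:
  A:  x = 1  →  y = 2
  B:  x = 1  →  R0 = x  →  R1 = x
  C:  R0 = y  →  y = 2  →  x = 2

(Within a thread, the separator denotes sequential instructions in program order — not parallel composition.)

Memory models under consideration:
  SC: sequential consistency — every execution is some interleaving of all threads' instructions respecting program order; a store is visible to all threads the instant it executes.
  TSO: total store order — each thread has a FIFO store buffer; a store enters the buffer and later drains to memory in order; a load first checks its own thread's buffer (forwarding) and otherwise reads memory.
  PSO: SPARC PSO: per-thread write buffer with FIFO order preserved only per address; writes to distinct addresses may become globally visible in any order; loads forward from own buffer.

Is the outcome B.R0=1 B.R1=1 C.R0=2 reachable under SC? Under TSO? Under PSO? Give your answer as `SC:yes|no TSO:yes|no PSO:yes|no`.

SC:yes TSO:yes PSO:yes

outcome vector order: (B.R0,B.R1,C.R0)
under SC → 1/1/0, 1/1/2, 1/2/0, 1/2/2, 2/1/0, 2/2/0, 2/2/2
under TSO → 1/1/0, 1/1/2, 1/2/0, 1/2/2, 2/1/0, 2/2/0, 2/2/2
under PSO → 1/1/0, 1/1/2, 1/2/0, 1/2/2, 2/1/0, 2/1/2, 2/2/0, 2/2/2
target 1/1/2 ∈ {SC,TSO,PSO}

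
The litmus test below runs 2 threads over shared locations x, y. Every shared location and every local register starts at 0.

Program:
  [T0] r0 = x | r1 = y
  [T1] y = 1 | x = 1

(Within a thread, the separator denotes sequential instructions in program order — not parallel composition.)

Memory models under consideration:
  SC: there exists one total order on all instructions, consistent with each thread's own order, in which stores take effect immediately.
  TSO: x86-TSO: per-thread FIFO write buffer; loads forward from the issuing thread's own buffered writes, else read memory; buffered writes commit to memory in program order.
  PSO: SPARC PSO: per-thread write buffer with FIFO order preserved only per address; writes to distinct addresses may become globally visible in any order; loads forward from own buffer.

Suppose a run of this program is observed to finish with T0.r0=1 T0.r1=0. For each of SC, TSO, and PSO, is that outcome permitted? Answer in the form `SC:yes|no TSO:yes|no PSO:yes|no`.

SC:no TSO:no PSO:yes

outcome vector order: (T0.r0,T0.r1)
SC: 3 outcomes — {<0 0> <0 1> <1 1>}
TSO: 3 outcomes — {<0 0> <0 1> <1 1>}
PSO: 4 outcomes — {<0 0> <0 1> <1 0> <1 1>}
target <1 0> ∈ {PSO}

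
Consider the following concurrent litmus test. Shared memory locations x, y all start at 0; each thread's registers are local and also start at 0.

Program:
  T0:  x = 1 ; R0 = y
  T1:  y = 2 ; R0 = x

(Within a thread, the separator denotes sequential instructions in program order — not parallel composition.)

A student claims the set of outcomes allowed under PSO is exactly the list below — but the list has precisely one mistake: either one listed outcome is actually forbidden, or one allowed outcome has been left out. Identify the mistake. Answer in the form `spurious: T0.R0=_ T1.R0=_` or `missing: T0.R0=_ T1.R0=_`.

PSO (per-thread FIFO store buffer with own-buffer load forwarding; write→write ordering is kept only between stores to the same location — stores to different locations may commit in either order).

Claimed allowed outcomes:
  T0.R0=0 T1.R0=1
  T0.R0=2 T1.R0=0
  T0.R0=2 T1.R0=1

missing: T0.R0=0 T1.R0=0

outcome vector order: (T0.R0,T1.R0)
PSO (4): <0 0> <0 1> <2 0> <2 1>
PSO∖claimed = {<0 0>}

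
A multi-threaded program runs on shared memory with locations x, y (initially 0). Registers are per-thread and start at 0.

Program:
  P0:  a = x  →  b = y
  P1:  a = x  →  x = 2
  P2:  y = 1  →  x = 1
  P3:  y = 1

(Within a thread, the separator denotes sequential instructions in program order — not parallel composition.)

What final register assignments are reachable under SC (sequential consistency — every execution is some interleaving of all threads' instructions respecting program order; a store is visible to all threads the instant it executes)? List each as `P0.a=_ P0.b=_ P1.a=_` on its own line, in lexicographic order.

P0.a=0 P0.b=0 P1.a=0
P0.a=0 P0.b=0 P1.a=1
P0.a=0 P0.b=1 P1.a=0
P0.a=0 P0.b=1 P1.a=1
P0.a=1 P0.b=1 P1.a=0
P0.a=1 P0.b=1 P1.a=1
P0.a=2 P0.b=0 P1.a=0
P0.a=2 P0.b=1 P1.a=0
P0.a=2 P0.b=1 P1.a=1

outcome vector order: (P0.a,P0.b,P1.a)
|SC outcomes| = 9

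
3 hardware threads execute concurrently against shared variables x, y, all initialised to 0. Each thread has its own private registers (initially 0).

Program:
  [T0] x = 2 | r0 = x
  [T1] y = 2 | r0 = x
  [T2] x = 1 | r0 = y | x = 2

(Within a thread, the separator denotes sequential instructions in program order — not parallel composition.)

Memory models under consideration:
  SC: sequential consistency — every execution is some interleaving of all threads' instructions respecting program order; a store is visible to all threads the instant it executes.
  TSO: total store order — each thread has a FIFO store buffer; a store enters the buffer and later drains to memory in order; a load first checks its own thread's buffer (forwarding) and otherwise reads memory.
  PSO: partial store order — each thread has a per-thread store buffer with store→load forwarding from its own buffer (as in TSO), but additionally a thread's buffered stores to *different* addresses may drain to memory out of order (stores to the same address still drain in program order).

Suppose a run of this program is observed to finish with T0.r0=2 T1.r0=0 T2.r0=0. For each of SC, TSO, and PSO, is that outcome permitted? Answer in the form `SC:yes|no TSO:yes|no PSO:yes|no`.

outcome vector order: (T0.r0,T1.r0,T2.r0)
SC: 10 outcomes — {102; 110; 112; 120; 122; 202; 210; 212; 220; 222}
TSO: 12 outcomes — {100; 102; 110; 112; 120; 122; 200; 202; 210; 212; 220; 222}
PSO: 12 outcomes — {100; 102; 110; 112; 120; 122; 200; 202; 210; 212; 220; 222}
target 200 ∈ {TSO,PSO}

SC:no TSO:yes PSO:yes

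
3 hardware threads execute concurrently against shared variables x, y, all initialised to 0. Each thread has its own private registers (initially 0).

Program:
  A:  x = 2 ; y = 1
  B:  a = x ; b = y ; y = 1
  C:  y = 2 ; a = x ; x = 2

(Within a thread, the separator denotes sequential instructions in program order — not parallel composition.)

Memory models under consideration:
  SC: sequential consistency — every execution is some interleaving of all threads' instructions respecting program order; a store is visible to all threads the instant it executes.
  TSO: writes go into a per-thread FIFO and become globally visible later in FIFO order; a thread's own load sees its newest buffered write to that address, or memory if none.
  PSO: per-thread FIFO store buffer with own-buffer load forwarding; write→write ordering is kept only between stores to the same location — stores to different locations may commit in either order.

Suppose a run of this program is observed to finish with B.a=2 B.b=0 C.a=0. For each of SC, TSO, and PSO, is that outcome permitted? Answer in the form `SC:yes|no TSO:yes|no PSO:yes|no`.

SC:no TSO:yes PSO:yes

outcome vector order: (B.a,B.b,C.a)
[SC] allowed = {000, 002, 010, 012, 020, 022, 202, 210, 212, 220, 222}
[TSO] allowed = {000, 002, 010, 012, 020, 022, 200, 202, 210, 212, 220, 222}
[PSO] allowed = {000, 002, 010, 012, 020, 022, 200, 202, 210, 212, 220, 222}
target 200 ∈ {TSO,PSO}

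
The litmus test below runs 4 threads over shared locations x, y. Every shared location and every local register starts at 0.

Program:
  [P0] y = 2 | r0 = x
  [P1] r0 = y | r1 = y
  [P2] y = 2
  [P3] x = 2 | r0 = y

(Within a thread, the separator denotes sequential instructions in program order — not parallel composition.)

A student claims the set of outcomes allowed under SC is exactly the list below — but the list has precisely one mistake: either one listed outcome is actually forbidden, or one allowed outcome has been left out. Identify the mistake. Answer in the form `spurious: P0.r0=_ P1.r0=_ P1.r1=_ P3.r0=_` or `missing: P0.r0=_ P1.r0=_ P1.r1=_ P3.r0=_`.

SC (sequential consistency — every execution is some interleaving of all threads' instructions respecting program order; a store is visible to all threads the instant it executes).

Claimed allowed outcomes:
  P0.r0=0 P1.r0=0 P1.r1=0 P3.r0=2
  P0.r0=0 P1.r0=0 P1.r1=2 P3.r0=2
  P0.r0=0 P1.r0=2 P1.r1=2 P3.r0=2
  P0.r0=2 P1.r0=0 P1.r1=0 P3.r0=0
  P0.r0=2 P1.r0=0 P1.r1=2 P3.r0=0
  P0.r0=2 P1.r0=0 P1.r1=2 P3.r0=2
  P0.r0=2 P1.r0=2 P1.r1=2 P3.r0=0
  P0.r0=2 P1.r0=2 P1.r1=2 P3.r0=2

missing: P0.r0=2 P1.r0=0 P1.r1=0 P3.r0=2

outcome vector order: (P0.r0,P1.r0,P1.r1,P3.r0)
SC: 9 outcomes — {0002 0022 0222 2000 2002 2020 2022 2220 2222}
SC∖claimed = {2002}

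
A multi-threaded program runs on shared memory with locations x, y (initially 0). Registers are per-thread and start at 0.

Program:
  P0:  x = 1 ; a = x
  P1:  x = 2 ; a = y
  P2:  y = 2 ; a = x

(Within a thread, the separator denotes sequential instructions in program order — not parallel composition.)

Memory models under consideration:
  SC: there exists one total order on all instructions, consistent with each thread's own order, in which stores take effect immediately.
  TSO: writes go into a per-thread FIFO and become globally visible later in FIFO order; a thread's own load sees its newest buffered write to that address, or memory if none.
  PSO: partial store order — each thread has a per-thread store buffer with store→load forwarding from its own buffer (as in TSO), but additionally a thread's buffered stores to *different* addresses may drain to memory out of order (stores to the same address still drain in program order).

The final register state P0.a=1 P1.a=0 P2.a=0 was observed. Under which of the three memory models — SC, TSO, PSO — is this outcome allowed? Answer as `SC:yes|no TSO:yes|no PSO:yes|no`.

SC:no TSO:yes PSO:yes

outcome vector order: (P0.a,P1.a,P2.a)
[SC] allowed = {(1,0,1) (1,0,2) (1,2,0) (1,2,1) (1,2,2) (2,0,2) (2,2,0) (2,2,1) (2,2,2)}
[TSO] allowed = {(1,0,0) (1,0,1) (1,0,2) (1,2,0) (1,2,1) (1,2,2) (2,0,0) (2,0,1) (2,0,2) (2,2,0) (2,2,1) (2,2,2)}
[PSO] allowed = {(1,0,0) (1,0,1) (1,0,2) (1,2,0) (1,2,1) (1,2,2) (2,0,0) (2,0,1) (2,0,2) (2,2,0) (2,2,1) (2,2,2)}
target (1,0,0) ∈ {TSO,PSO}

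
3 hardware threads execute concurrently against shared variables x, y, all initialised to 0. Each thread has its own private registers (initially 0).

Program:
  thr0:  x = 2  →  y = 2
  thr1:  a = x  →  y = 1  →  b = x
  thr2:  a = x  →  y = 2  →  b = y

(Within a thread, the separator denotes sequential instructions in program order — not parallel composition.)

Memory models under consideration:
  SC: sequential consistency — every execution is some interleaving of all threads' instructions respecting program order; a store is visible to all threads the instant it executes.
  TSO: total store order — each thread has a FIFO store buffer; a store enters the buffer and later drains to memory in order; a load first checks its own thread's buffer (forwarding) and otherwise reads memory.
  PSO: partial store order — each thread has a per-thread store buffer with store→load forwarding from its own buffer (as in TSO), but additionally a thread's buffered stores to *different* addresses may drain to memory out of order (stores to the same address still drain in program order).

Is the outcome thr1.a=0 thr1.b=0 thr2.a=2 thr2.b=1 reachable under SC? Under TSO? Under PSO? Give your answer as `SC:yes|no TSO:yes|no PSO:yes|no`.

outcome vector order: (thr1.a,thr1.b,thr2.a,thr2.b)
[SC] allowed = {(0,0,0,1) (0,0,0,2) (0,0,2,2) (0,2,0,1) (0,2,0,2) (0,2,2,1) (0,2,2,2) (2,2,0,1) (2,2,0,2) (2,2,2,1) (2,2,2,2)}
[TSO] allowed = {(0,0,0,1) (0,0,0,2) (0,0,2,1) (0,0,2,2) (0,2,0,1) (0,2,0,2) (0,2,2,1) (0,2,2,2) (2,2,0,1) (2,2,0,2) (2,2,2,1) (2,2,2,2)}
[PSO] allowed = {(0,0,0,1) (0,0,0,2) (0,0,2,1) (0,0,2,2) (0,2,0,1) (0,2,0,2) (0,2,2,1) (0,2,2,2) (2,2,0,1) (2,2,0,2) (2,2,2,1) (2,2,2,2)}
target (0,0,2,1) ∈ {TSO,PSO}

SC:no TSO:yes PSO:yes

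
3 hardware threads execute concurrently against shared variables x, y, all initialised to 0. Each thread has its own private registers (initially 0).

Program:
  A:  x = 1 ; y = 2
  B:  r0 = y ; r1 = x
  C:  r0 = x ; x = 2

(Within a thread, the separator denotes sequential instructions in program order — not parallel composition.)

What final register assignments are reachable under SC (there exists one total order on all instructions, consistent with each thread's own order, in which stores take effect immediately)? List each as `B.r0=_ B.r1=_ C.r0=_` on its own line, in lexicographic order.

B.r0=0 B.r1=0 C.r0=0
B.r0=0 B.r1=0 C.r0=1
B.r0=0 B.r1=1 C.r0=0
B.r0=0 B.r1=1 C.r0=1
B.r0=0 B.r1=2 C.r0=0
B.r0=0 B.r1=2 C.r0=1
B.r0=2 B.r1=1 C.r0=0
B.r0=2 B.r1=1 C.r0=1
B.r0=2 B.r1=2 C.r0=0
B.r0=2 B.r1=2 C.r0=1

outcome vector order: (B.r0,B.r1,C.r0)
|SC outcomes| = 10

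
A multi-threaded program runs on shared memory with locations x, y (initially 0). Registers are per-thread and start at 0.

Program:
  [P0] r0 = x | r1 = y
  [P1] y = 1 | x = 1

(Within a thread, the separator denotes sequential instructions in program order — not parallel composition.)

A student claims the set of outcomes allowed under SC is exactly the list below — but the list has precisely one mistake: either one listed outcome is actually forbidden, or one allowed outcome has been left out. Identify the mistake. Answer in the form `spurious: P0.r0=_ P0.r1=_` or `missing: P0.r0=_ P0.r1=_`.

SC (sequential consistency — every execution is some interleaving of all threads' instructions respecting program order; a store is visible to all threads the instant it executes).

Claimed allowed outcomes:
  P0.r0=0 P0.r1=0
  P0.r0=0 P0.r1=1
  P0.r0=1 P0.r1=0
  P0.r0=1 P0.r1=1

spurious: P0.r0=1 P0.r1=0

outcome vector order: (P0.r0,P0.r1)
[SC] allowed = {0/0 0/1 1/1}
claimed∖SC = {1/0}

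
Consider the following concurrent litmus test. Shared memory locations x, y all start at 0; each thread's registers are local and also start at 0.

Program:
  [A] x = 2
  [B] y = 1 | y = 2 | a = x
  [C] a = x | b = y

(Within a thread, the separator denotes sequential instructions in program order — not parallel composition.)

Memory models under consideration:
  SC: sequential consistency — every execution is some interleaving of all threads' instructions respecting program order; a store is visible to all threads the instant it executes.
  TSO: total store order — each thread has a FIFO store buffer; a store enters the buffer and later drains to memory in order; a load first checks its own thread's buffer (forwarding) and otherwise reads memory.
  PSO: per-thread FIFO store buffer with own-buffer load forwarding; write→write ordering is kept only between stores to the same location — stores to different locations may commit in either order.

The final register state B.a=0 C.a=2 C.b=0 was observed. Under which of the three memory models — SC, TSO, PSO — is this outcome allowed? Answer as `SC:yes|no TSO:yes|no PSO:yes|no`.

SC:no TSO:yes PSO:yes

outcome vector order: (B.a,C.a,C.b)
under SC → <0 0 0>, <0 0 1>, <0 0 2>, <0 2 2>, <2 0 0>, <2 0 1>, <2 0 2>, <2 2 0>, <2 2 1>, <2 2 2>
under TSO → <0 0 0>, <0 0 1>, <0 0 2>, <0 2 0>, <0 2 1>, <0 2 2>, <2 0 0>, <2 0 1>, <2 0 2>, <2 2 0>, <2 2 1>, <2 2 2>
under PSO → <0 0 0>, <0 0 1>, <0 0 2>, <0 2 0>, <0 2 1>, <0 2 2>, <2 0 0>, <2 0 1>, <2 0 2>, <2 2 0>, <2 2 1>, <2 2 2>
target <0 2 0> ∈ {TSO,PSO}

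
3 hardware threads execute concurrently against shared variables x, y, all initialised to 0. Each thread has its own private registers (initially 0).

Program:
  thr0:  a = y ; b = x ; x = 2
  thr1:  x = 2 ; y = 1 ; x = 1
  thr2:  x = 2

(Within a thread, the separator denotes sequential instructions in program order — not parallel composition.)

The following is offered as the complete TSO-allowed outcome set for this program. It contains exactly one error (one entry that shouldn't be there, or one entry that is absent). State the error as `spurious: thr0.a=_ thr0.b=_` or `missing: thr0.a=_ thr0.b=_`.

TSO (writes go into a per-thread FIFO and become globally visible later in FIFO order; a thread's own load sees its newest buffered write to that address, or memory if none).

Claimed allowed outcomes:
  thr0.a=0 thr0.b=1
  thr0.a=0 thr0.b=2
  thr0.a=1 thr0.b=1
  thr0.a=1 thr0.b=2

outcome vector order: (thr0.a,thr0.b)
[TSO] allowed = {00, 01, 02, 11, 12}
TSO∖claimed = {00}

missing: thr0.a=0 thr0.b=0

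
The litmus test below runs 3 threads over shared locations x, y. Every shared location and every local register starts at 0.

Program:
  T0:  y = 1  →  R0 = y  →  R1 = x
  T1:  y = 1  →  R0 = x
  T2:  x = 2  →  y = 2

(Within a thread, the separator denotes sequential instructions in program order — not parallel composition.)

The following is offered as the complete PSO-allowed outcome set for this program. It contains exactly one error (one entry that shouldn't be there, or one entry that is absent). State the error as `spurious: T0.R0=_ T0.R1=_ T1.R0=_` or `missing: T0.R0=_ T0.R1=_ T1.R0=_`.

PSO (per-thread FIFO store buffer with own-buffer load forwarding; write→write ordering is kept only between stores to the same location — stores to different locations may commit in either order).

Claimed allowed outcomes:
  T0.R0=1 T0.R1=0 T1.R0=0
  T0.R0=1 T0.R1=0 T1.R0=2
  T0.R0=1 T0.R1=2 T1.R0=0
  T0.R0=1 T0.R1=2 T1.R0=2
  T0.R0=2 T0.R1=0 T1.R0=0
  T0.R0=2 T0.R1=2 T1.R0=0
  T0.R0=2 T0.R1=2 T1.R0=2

outcome vector order: (T0.R0,T0.R1,T1.R0)
[PSO] allowed = {1/0/0 1/0/2 1/2/0 1/2/2 2/0/0 2/0/2 2/2/0 2/2/2}
PSO∖claimed = {2/0/2}

missing: T0.R0=2 T0.R1=0 T1.R0=2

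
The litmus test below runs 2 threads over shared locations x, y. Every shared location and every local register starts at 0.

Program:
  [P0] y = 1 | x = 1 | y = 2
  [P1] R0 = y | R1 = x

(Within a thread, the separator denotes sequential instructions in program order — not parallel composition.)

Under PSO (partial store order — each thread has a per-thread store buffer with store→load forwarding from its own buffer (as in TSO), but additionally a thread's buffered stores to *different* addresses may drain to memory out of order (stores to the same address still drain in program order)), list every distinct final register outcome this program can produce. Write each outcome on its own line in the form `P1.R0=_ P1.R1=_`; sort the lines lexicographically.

P1.R0=0 P1.R1=0
P1.R0=0 P1.R1=1
P1.R0=1 P1.R1=0
P1.R0=1 P1.R1=1
P1.R0=2 P1.R1=0
P1.R0=2 P1.R1=1

outcome vector order: (P1.R0,P1.R1)
|PSO outcomes| = 6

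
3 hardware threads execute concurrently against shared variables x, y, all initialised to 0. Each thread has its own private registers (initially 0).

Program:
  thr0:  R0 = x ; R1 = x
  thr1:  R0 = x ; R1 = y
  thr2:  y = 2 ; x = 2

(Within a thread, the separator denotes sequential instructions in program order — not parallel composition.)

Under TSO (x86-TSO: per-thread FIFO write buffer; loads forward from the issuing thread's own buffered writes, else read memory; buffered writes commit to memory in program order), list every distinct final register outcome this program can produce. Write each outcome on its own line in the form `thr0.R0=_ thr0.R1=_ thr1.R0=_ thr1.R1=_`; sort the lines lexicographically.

thr0.R0=0 thr0.R1=0 thr1.R0=0 thr1.R1=0
thr0.R0=0 thr0.R1=0 thr1.R0=0 thr1.R1=2
thr0.R0=0 thr0.R1=0 thr1.R0=2 thr1.R1=2
thr0.R0=0 thr0.R1=2 thr1.R0=0 thr1.R1=0
thr0.R0=0 thr0.R1=2 thr1.R0=0 thr1.R1=2
thr0.R0=0 thr0.R1=2 thr1.R0=2 thr1.R1=2
thr0.R0=2 thr0.R1=2 thr1.R0=0 thr1.R1=0
thr0.R0=2 thr0.R1=2 thr1.R0=0 thr1.R1=2
thr0.R0=2 thr0.R1=2 thr1.R0=2 thr1.R1=2

outcome vector order: (thr0.R0,thr0.R1,thr1.R0,thr1.R1)
|TSO outcomes| = 9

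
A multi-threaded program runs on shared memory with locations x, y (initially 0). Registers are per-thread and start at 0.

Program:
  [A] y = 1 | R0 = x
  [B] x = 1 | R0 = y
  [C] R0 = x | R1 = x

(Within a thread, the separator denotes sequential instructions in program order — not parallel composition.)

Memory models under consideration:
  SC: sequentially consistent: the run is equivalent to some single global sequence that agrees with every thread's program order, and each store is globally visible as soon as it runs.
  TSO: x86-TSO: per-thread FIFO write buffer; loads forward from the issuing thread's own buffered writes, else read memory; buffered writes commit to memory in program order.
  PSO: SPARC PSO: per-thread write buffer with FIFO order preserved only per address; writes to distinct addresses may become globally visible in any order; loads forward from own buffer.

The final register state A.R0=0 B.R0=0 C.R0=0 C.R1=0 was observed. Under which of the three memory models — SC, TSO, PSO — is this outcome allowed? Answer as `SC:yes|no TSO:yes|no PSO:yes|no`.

SC:no TSO:yes PSO:yes

outcome vector order: (A.R0,B.R0,C.R0,C.R1)
[SC] allowed = {(0,1,0,0); (0,1,0,1); (0,1,1,1); (1,0,0,0); (1,0,0,1); (1,0,1,1); (1,1,0,0); (1,1,0,1); (1,1,1,1)}
[TSO] allowed = {(0,0,0,0); (0,0,0,1); (0,0,1,1); (0,1,0,0); (0,1,0,1); (0,1,1,1); (1,0,0,0); (1,0,0,1); (1,0,1,1); (1,1,0,0); (1,1,0,1); (1,1,1,1)}
[PSO] allowed = {(0,0,0,0); (0,0,0,1); (0,0,1,1); (0,1,0,0); (0,1,0,1); (0,1,1,1); (1,0,0,0); (1,0,0,1); (1,0,1,1); (1,1,0,0); (1,1,0,1); (1,1,1,1)}
target (0,0,0,0) ∈ {TSO,PSO}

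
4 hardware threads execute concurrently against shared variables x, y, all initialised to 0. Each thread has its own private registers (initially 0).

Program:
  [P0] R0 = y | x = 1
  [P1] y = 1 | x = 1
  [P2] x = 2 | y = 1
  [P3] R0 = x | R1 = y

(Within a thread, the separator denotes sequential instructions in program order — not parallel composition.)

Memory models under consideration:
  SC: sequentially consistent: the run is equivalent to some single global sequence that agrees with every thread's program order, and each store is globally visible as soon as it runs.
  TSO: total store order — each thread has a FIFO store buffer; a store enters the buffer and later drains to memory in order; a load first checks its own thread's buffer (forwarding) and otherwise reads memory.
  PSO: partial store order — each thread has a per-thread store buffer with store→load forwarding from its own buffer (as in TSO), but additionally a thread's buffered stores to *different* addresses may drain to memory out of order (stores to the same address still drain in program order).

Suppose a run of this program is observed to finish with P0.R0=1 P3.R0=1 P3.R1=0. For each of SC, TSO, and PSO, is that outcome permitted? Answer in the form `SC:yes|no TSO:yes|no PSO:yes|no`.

outcome vector order: (P0.R0,P3.R0,P3.R1)
SC (11): (0,0,0); (0,0,1); (0,1,0); (0,1,1); (0,2,0); (0,2,1); (1,0,0); (1,0,1); (1,1,1); (1,2,0); (1,2,1)
TSO (11): (0,0,0); (0,0,1); (0,1,0); (0,1,1); (0,2,0); (0,2,1); (1,0,0); (1,0,1); (1,1,1); (1,2,0); (1,2,1)
PSO (12): (0,0,0); (0,0,1); (0,1,0); (0,1,1); (0,2,0); (0,2,1); (1,0,0); (1,0,1); (1,1,0); (1,1,1); (1,2,0); (1,2,1)
target (1,1,0) ∈ {PSO}

SC:no TSO:no PSO:yes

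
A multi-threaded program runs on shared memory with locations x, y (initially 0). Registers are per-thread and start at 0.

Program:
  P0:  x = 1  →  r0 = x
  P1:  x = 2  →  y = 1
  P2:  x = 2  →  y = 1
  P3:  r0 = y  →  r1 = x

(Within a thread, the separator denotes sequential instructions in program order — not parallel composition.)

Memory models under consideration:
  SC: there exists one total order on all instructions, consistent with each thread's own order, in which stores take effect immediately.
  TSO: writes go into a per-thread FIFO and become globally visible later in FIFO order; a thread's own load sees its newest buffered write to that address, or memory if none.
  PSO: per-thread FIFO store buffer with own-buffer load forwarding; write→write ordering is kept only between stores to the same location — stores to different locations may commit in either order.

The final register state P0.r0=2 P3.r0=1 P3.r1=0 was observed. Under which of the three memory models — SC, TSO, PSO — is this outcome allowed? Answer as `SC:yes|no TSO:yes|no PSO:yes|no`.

outcome vector order: (P0.r0,P3.r0,P3.r1)
SC (10): <1 0 0>, <1 0 1>, <1 0 2>, <1 1 1>, <1 1 2>, <2 0 0>, <2 0 1>, <2 0 2>, <2 1 1>, <2 1 2>
TSO (10): <1 0 0>, <1 0 1>, <1 0 2>, <1 1 1>, <1 1 2>, <2 0 0>, <2 0 1>, <2 0 2>, <2 1 1>, <2 1 2>
PSO (12): <1 0 0>, <1 0 1>, <1 0 2>, <1 1 0>, <1 1 1>, <1 1 2>, <2 0 0>, <2 0 1>, <2 0 2>, <2 1 0>, <2 1 1>, <2 1 2>
target <2 1 0> ∈ {PSO}

SC:no TSO:no PSO:yes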